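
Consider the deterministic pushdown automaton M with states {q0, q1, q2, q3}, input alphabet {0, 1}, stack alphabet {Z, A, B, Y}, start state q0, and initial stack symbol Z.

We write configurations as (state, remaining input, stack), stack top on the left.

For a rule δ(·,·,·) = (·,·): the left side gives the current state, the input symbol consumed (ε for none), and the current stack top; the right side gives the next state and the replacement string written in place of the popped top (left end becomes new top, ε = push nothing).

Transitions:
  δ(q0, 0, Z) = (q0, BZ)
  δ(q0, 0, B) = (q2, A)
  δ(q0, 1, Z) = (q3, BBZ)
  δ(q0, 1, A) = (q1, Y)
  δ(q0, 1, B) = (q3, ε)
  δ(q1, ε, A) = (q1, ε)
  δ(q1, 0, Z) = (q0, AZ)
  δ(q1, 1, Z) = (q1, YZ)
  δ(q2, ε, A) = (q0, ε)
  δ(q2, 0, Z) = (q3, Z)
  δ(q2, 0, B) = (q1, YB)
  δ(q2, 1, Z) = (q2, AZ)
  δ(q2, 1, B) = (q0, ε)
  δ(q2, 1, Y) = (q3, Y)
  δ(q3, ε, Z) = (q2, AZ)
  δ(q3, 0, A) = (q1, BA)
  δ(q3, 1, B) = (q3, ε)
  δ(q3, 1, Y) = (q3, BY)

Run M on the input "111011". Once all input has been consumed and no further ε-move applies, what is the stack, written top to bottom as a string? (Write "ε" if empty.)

BBZ

(q0, 111011, Z) ⊢ (q3, 11011, BBZ) ⊢ (q3, 1011, BZ) ⊢ (q3, 011, Z) ⊢ (q2, 011, AZ) ⊢ (q0, 011, Z) ⊢ (q0, 11, BZ) ⊢ (q3, 1, Z) ⊢ (q2, 1, AZ) ⊢ (q0, 1, Z) ⊢ (q3, ε, BBZ)
All input consumed in state q3 with stack BBZ.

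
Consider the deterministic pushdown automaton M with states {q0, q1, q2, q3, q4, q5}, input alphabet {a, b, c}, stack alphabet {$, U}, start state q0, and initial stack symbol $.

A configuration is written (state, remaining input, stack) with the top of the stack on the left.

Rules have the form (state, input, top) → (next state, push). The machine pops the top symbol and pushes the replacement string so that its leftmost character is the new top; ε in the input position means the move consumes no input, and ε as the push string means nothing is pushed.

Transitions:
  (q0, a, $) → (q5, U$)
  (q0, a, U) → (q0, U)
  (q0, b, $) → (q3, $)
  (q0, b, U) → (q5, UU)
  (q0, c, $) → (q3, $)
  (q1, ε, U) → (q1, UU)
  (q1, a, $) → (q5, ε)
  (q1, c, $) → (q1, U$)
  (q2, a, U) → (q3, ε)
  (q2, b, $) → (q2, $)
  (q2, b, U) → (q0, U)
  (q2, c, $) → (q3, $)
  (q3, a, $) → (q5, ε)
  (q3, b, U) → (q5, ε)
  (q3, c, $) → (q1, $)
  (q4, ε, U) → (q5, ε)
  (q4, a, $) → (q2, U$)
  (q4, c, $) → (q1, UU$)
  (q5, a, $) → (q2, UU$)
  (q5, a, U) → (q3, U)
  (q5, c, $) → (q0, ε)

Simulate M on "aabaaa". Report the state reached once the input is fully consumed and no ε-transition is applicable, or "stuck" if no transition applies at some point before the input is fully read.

stuck

(q0, aabaaa, $)
  read a, top $: go to q5, push U$ → (q5, abaaa, U$)
  read a, top U: go to q3, push U → (q3, baaa, U$)
  read b, top U: go to q5, push ε → (q5, aaa, $)
  read a, top $: go to q2, push UU$ → (q2, aa, UU$)
  read a, top U: go to q3, push ε → (q3, a, U$)
No transition for (q3, a, top U); M blocks with input a remaining.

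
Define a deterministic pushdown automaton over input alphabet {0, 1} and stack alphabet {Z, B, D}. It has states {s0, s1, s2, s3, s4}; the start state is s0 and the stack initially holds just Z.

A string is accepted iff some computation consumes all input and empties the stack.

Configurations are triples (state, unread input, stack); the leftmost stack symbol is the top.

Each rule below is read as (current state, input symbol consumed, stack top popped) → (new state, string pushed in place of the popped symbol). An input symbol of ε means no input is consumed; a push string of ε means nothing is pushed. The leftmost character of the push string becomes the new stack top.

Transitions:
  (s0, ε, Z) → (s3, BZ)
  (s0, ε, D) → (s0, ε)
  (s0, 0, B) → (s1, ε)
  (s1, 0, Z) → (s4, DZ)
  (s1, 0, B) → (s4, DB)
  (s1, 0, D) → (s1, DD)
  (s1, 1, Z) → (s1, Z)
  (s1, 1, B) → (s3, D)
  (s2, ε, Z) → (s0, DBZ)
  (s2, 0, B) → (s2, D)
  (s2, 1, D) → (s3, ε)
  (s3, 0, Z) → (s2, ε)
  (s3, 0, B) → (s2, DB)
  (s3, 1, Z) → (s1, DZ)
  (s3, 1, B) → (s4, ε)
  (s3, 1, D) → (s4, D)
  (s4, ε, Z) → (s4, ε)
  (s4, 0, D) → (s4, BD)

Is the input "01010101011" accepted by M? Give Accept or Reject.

(s0, 01010101011, Z)
  ε-move, top Z: go to s3, push BZ → (s3, 01010101011, BZ)
  read 0, top B: go to s2, push DB → (s2, 1010101011, DBZ)
  read 1, top D: go to s3, push ε → (s3, 010101011, BZ)
  read 0, top B: go to s2, push DB → (s2, 10101011, DBZ)
  read 1, top D: go to s3, push ε → (s3, 0101011, BZ)
  read 0, top B: go to s2, push DB → (s2, 101011, DBZ)
  read 1, top D: go to s3, push ε → (s3, 01011, BZ)
  read 0, top B: go to s2, push DB → (s2, 1011, DBZ)
  read 1, top D: go to s3, push ε → (s3, 011, BZ)
  read 0, top B: go to s2, push DB → (s2, 11, DBZ)
  read 1, top D: go to s3, push ε → (s3, 1, BZ)
  read 1, top B: go to s4, push ε → (s4, ε, Z)
  ε-move, top Z: go to s4, push ε → (s4, ε, ε)
All input consumed and the stack is empty.

Accept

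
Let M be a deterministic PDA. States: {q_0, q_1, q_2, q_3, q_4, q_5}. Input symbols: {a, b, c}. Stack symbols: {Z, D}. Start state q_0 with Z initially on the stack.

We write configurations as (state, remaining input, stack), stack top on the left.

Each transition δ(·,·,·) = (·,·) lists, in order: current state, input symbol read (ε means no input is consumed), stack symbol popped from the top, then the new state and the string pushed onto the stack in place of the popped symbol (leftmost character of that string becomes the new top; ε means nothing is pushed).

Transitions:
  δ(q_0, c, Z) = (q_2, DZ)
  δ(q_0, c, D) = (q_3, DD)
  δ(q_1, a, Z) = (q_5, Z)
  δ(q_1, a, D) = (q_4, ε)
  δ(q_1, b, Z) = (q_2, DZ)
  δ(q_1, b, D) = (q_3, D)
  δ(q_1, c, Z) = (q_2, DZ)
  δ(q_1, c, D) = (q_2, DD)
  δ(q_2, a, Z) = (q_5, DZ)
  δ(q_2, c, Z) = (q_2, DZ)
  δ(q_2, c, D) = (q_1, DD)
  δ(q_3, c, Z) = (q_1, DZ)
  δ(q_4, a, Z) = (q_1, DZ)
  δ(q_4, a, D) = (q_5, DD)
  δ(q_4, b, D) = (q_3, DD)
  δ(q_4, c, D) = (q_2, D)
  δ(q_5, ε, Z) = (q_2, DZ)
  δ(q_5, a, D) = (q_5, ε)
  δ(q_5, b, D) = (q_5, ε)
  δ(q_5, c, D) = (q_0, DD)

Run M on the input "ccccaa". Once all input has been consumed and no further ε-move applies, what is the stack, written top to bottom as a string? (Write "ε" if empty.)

DDDDZ

(q_0, ccccaa, Z)
  read c, top Z: go to q_2, push DZ → (q_2, cccaa, DZ)
  read c, top D: go to q_1, push DD → (q_1, ccaa, DDZ)
  read c, top D: go to q_2, push DD → (q_2, caa, DDDZ)
  read c, top D: go to q_1, push DD → (q_1, aa, DDDDZ)
  read a, top D: go to q_4, push ε → (q_4, a, DDDZ)
  read a, top D: go to q_5, push DD → (q_5, ε, DDDDZ)
All input consumed in state q_5 with stack DDDDZ.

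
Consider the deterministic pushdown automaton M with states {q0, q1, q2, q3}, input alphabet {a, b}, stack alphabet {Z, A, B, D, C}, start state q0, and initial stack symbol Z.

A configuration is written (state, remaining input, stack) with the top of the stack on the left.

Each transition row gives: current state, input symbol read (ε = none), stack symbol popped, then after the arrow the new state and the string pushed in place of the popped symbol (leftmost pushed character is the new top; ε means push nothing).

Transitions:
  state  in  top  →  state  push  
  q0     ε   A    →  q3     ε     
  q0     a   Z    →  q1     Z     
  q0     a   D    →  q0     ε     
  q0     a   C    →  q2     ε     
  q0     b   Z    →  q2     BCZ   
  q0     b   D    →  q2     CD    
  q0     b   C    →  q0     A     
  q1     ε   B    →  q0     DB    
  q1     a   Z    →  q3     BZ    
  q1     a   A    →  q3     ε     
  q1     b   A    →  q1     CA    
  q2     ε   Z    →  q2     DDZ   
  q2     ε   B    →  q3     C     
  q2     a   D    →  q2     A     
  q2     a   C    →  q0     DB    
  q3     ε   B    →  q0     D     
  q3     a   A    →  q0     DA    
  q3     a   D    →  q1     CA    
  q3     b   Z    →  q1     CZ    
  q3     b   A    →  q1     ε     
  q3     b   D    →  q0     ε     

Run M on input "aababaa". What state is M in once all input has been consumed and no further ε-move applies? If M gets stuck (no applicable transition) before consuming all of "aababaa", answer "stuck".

(q0, aababaa, Z)
  read a, top Z: go to q1, push Z → (q1, ababaa, Z)
  read a, top Z: go to q3, push BZ → (q3, babaa, BZ)
  ε-move, top B: go to q0, push D → (q0, babaa, DZ)
  read b, top D: go to q2, push CD → (q2, abaa, CDZ)
  read a, top C: go to q0, push DB → (q0, baa, DBDZ)
  read b, top D: go to q2, push CD → (q2, aa, CDBDZ)
  read a, top C: go to q0, push DB → (q0, a, DBDBDZ)
  read a, top D: go to q0, push ε → (q0, ε, BDBDZ)
All input consumed; M is in state q0.

q0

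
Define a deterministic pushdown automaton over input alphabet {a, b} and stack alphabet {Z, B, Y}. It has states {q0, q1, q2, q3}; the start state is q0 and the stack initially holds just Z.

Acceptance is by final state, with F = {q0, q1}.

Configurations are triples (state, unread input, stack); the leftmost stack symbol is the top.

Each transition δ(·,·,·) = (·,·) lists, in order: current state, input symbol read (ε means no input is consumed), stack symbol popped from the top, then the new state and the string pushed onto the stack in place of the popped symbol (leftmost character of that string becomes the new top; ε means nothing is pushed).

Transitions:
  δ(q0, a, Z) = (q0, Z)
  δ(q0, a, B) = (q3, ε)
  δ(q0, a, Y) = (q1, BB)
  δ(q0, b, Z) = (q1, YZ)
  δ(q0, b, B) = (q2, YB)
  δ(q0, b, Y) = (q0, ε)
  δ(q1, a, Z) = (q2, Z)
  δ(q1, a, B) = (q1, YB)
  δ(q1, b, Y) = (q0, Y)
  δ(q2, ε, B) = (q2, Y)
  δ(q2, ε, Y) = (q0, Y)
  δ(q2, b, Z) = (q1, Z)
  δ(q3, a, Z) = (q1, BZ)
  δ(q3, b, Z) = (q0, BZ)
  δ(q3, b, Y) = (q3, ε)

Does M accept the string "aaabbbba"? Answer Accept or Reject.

Reject

(q0, aaabbbba, Z)
  read a, top Z: go to q0, push Z → (q0, aabbbba, Z)
  read a, top Z: go to q0, push Z → (q0, abbbba, Z)
  read a, top Z: go to q0, push Z → (q0, bbbba, Z)
  read b, top Z: go to q1, push YZ → (q1, bbba, YZ)
  read b, top Y: go to q0, push Y → (q0, bba, YZ)
  read b, top Y: go to q0, push ε → (q0, ba, Z)
  read b, top Z: go to q1, push YZ → (q1, a, YZ)
No transition applies at (q1, a, YZ); input not fully consumed.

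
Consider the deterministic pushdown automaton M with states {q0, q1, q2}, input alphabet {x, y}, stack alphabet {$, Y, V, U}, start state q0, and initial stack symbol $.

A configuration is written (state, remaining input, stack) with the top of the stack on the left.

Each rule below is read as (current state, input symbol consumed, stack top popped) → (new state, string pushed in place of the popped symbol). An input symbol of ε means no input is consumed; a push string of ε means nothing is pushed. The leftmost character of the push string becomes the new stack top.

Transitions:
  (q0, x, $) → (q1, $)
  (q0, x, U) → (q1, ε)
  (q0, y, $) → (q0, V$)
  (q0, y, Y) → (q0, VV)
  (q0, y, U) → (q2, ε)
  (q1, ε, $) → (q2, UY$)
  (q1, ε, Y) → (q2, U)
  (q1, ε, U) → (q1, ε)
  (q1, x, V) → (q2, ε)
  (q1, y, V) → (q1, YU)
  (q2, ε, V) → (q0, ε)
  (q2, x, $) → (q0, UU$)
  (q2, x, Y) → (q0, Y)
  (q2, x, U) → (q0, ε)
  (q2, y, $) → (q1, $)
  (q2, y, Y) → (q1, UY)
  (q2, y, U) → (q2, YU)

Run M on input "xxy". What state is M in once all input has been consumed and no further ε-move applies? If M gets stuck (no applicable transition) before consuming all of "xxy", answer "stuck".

q0

(q0, xxy, $)
  read x, top $: go to q1, push $ → (q1, xy, $)
  ε-move, top $: go to q2, push UY$ → (q2, xy, UY$)
  read x, top U: go to q0, push ε → (q0, y, Y$)
  read y, top Y: go to q0, push VV → (q0, ε, VV$)
All input consumed; M is in state q0.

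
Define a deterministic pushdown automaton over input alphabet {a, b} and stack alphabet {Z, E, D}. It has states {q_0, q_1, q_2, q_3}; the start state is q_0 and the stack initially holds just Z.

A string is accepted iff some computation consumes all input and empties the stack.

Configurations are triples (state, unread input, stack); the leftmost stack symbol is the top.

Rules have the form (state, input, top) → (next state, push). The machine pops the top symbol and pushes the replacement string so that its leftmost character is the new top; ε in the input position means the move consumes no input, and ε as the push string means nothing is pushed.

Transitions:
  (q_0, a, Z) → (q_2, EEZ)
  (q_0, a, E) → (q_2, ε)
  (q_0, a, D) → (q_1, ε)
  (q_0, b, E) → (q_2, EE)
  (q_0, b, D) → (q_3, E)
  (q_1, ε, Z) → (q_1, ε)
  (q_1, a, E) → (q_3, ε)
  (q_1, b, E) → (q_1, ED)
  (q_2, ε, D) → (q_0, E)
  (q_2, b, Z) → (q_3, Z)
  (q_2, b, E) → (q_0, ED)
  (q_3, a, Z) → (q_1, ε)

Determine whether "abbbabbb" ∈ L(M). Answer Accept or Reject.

Reject

(q_0, abbbabbb, Z) ⊢ (q_2, bbbabbb, EEZ) ⊢ (q_0, bbabbb, EDEZ) ⊢ (q_2, babbb, EEDEZ) ⊢ (q_0, abbb, EDEDEZ) ⊢ (q_2, bbb, DEDEZ) ⊢ (q_0, bbb, EEDEZ) ⊢ (q_2, bb, EEEDEZ) ⊢ (q_0, b, EDEEDEZ) ⊢ (q_2, ε, EEDEEDEZ)
All input consumed; stack is EEDEEDEZ, not empty, and no further ε-move applies.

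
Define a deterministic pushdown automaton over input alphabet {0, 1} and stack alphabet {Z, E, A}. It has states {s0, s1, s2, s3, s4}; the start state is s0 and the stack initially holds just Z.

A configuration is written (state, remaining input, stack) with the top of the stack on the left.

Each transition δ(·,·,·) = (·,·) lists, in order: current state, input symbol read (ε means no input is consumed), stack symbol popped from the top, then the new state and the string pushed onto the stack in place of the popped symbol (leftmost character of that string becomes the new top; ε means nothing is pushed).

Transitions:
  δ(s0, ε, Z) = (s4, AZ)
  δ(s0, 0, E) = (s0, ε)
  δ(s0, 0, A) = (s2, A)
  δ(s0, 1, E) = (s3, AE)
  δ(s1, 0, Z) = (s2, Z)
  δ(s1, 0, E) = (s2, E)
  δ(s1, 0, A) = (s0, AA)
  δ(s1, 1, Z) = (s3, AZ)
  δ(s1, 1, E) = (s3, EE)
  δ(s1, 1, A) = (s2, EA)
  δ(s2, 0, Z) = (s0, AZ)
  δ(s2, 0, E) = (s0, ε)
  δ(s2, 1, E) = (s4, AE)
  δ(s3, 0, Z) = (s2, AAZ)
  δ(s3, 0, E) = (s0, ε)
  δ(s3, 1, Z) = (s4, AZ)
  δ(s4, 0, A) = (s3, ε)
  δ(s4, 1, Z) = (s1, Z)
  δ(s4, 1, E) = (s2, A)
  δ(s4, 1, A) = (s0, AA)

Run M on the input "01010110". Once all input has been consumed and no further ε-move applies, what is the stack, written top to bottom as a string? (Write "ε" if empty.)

AAZ

(s0, 01010110, Z)
  ε-move, top Z: go to s4, push AZ → (s4, 01010110, AZ)
  read 0, top A: go to s3, push ε → (s3, 1010110, Z)
  read 1, top Z: go to s4, push AZ → (s4, 010110, AZ)
  read 0, top A: go to s3, push ε → (s3, 10110, Z)
  read 1, top Z: go to s4, push AZ → (s4, 0110, AZ)
  read 0, top A: go to s3, push ε → (s3, 110, Z)
  read 1, top Z: go to s4, push AZ → (s4, 10, AZ)
  read 1, top A: go to s0, push AA → (s0, 0, AAZ)
  read 0, top A: go to s2, push A → (s2, ε, AAZ)
All input consumed in state s2 with stack AAZ.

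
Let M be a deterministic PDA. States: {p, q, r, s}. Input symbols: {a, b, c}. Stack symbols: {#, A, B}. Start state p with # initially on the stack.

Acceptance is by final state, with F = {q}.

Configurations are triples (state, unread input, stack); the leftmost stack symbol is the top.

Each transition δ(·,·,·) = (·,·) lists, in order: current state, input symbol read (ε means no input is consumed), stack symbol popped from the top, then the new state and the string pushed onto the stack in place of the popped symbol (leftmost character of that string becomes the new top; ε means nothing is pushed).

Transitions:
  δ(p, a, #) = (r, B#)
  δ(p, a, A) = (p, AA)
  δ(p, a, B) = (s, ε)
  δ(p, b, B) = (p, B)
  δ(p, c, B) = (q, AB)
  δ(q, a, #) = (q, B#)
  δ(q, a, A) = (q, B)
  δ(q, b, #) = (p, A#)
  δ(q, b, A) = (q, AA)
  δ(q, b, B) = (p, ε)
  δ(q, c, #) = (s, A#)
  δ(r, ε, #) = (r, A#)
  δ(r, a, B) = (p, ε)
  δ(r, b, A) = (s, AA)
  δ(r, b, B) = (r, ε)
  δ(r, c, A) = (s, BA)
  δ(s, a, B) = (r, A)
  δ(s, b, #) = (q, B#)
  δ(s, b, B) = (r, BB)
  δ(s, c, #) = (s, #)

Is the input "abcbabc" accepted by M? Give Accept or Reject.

(p, abcbabc, #)
  read a, top #: go to r, push B# → (r, bcbabc, B#)
  read b, top B: go to r, push ε → (r, cbabc, #)
  ε-move, top #: go to r, push A# → (r, cbabc, A#)
  read c, top A: go to s, push BA → (s, babc, BA#)
  read b, top B: go to r, push BB → (r, abc, BBA#)
  read a, top B: go to p, push ε → (p, bc, BA#)
  read b, top B: go to p, push B → (p, c, BA#)
  read c, top B: go to q, push AB → (q, ε, ABA#)
All input consumed; state q ∈ F.

Accept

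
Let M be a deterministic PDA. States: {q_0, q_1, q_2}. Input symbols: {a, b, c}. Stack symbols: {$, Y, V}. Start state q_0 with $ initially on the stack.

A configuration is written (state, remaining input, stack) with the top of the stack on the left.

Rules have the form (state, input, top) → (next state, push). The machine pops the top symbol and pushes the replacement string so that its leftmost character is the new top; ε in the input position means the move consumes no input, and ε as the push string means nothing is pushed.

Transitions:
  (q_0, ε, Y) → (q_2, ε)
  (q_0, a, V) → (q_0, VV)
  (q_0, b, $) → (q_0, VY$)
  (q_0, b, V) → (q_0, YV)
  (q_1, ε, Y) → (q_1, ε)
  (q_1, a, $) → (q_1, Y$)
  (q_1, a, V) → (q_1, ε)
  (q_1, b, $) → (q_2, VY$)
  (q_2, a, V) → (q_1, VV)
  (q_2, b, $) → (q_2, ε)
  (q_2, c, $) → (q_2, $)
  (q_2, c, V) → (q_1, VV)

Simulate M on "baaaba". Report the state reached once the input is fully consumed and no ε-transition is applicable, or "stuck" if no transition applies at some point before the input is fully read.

(q_0, baaaba, $) ⊢ (q_0, aaaba, VY$) ⊢ (q_0, aaba, VVY$) ⊢ (q_0, aba, VVVY$) ⊢ (q_0, ba, VVVVY$) ⊢ (q_0, a, YVVVVY$) ⊢ (q_2, a, VVVVY$) ⊢ (q_1, ε, VVVVVY$)
All input consumed; M is in state q_1.

q_1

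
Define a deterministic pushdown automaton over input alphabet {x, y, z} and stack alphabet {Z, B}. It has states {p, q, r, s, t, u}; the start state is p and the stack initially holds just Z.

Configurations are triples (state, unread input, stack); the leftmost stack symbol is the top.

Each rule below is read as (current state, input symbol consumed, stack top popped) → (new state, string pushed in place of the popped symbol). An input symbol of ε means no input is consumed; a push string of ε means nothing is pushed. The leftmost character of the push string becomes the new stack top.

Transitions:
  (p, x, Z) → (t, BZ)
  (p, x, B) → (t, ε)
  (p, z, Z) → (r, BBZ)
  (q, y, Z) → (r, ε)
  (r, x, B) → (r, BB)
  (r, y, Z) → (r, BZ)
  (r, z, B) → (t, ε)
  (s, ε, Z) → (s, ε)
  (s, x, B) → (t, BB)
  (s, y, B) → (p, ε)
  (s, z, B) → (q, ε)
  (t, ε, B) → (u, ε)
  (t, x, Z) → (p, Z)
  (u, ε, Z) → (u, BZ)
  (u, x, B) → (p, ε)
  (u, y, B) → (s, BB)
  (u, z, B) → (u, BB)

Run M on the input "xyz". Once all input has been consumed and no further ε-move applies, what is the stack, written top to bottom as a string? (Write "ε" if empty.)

BZ

(p, xyz, Z)
  read x, top Z: go to t, push BZ → (t, yz, BZ)
  ε-move, top B: go to u, push ε → (u, yz, Z)
  ε-move, top Z: go to u, push BZ → (u, yz, BZ)
  read y, top B: go to s, push BB → (s, z, BBZ)
  read z, top B: go to q, push ε → (q, ε, BZ)
All input consumed in state q with stack BZ.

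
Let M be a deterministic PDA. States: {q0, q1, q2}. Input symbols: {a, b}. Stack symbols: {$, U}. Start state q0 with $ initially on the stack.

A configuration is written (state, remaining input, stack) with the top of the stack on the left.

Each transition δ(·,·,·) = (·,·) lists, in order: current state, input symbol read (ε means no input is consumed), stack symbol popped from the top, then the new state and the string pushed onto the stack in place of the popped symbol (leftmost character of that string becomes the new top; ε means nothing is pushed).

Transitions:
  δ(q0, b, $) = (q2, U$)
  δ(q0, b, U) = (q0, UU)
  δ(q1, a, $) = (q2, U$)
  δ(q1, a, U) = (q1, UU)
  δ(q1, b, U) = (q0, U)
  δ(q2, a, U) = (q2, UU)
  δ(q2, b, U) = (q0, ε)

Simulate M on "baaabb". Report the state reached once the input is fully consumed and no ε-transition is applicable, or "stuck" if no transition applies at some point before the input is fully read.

(q0, baaabb, $)
  read b, top $: go to q2, push U$ → (q2, aaabb, U$)
  read a, top U: go to q2, push UU → (q2, aabb, UU$)
  read a, top U: go to q2, push UU → (q2, abb, UUU$)
  read a, top U: go to q2, push UU → (q2, bb, UUUU$)
  read b, top U: go to q0, push ε → (q0, b, UUU$)
  read b, top U: go to q0, push UU → (q0, ε, UUUU$)
All input consumed; M is in state q0.

q0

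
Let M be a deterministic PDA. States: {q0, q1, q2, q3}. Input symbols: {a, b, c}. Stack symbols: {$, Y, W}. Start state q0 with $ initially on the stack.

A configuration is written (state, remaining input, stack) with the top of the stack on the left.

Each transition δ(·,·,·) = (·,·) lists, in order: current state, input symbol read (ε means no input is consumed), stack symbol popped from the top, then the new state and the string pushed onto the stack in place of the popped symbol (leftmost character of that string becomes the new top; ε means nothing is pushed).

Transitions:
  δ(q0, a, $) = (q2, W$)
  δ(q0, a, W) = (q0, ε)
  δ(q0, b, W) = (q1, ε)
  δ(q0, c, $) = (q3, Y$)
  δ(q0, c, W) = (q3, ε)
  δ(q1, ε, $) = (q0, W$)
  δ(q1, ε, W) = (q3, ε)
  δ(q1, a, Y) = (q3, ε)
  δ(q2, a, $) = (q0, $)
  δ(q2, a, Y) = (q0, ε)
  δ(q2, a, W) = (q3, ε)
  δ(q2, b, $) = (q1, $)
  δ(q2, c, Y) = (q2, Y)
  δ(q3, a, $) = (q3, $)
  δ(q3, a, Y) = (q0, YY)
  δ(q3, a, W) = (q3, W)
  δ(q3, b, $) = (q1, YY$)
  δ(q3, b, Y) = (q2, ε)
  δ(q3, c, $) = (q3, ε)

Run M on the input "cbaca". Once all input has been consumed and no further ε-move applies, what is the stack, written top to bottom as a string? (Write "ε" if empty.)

(q0, cbaca, $)
  read c, top $: go to q3, push Y$ → (q3, baca, Y$)
  read b, top Y: go to q2, push ε → (q2, aca, $)
  read a, top $: go to q0, push $ → (q0, ca, $)
  read c, top $: go to q3, push Y$ → (q3, a, Y$)
  read a, top Y: go to q0, push YY → (q0, ε, YY$)
All input consumed in state q0 with stack YY$.

YY$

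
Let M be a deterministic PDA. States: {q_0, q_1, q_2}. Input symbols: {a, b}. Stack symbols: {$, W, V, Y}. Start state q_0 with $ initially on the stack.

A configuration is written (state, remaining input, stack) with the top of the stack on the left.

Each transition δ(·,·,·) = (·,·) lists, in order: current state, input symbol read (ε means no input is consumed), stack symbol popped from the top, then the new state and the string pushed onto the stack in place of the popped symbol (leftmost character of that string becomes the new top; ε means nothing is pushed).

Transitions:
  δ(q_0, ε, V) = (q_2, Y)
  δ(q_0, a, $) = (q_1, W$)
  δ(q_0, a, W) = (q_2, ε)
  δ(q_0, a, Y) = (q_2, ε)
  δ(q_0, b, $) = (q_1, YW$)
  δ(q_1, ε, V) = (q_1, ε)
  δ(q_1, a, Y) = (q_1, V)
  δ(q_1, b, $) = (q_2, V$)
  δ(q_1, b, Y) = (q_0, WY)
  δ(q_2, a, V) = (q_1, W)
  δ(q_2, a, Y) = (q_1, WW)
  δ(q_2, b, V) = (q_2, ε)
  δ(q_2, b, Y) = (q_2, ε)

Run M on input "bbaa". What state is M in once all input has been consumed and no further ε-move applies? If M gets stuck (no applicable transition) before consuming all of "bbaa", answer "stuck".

(q_0, bbaa, $)
  read b, top $: go to q_1, push YW$ → (q_1, baa, YW$)
  read b, top Y: go to q_0, push WY → (q_0, aa, WYW$)
  read a, top W: go to q_2, push ε → (q_2, a, YW$)
  read a, top Y: go to q_1, push WW → (q_1, ε, WWW$)
All input consumed; M is in state q_1.

q_1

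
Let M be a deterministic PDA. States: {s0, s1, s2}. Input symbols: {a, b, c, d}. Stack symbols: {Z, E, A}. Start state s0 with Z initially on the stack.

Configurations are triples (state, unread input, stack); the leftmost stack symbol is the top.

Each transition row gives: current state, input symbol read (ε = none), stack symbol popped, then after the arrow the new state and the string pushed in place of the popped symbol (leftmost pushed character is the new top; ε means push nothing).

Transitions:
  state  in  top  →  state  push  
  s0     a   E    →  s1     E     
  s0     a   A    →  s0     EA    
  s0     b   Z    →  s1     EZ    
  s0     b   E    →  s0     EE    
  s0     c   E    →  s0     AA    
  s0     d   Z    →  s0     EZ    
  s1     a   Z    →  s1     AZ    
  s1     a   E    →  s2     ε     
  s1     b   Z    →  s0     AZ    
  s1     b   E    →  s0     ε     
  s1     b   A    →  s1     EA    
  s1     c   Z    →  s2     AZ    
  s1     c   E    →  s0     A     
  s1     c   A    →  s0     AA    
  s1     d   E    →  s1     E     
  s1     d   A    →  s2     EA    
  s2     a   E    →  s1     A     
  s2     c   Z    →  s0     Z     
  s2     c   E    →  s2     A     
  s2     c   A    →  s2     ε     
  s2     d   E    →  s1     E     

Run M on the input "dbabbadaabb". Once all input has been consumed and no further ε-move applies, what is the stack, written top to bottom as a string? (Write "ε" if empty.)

AZ

(s0, dbabbadaabb, Z) ⊢ (s0, babbadaabb, EZ) ⊢ (s0, abbadaabb, EEZ) ⊢ (s1, bbadaabb, EEZ) ⊢ (s0, badaabb, EZ) ⊢ (s0, adaabb, EEZ) ⊢ (s1, daabb, EEZ) ⊢ (s1, aabb, EEZ) ⊢ (s2, abb, EZ) ⊢ (s1, bb, AZ) ⊢ (s1, b, EAZ) ⊢ (s0, ε, AZ)
All input consumed in state s0 with stack AZ.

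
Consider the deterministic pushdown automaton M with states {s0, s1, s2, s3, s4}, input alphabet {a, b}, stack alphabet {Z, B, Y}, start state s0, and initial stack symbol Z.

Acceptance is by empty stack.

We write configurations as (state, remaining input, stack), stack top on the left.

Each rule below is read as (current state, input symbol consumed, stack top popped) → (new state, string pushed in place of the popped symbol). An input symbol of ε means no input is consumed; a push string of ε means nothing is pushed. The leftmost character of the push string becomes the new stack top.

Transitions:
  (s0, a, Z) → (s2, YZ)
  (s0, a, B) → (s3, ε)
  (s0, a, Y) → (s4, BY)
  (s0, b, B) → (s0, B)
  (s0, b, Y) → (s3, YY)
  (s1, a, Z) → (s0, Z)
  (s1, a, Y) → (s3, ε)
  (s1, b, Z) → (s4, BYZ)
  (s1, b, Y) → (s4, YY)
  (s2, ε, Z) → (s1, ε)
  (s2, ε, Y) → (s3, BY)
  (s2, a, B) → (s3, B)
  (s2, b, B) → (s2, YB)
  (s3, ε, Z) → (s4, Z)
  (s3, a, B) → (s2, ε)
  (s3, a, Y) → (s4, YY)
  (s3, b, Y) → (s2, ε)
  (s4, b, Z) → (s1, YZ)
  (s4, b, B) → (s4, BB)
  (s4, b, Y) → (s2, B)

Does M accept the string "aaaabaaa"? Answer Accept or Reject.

Reject

(s0, aaaabaaa, Z)
  read a, top Z: go to s2, push YZ → (s2, aaabaaa, YZ)
  ε-move, top Y: go to s3, push BY → (s3, aaabaaa, BYZ)
  read a, top B: go to s2, push ε → (s2, aabaaa, YZ)
  ε-move, top Y: go to s3, push BY → (s3, aabaaa, BYZ)
  read a, top B: go to s2, push ε → (s2, abaaa, YZ)
  ε-move, top Y: go to s3, push BY → (s3, abaaa, BYZ)
  read a, top B: go to s2, push ε → (s2, baaa, YZ)
  ε-move, top Y: go to s3, push BY → (s3, baaa, BYZ)
No transition applies at (s3, baaa, BYZ); input not fully consumed.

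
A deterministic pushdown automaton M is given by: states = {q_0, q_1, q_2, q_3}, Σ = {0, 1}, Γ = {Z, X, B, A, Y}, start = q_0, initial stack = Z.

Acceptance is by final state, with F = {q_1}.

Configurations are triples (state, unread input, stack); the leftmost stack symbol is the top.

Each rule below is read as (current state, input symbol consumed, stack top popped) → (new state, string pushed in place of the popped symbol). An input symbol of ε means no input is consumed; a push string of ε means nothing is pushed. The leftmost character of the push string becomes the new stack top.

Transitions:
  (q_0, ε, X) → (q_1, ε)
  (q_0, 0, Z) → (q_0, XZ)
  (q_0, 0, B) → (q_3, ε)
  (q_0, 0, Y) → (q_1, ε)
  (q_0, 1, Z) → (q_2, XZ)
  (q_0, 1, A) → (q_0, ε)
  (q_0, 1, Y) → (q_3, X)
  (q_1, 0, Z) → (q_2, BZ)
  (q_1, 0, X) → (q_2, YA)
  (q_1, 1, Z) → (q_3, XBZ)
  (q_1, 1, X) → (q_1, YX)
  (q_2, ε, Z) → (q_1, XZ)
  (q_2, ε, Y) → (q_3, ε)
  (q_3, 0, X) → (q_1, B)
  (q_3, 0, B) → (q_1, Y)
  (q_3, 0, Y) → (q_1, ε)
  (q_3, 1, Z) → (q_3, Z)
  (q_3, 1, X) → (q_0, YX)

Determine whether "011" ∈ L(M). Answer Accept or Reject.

Reject

(q_0, 011, Z)
  read 0, top Z: go to q_0, push XZ → (q_0, 11, XZ)
  ε-move, top X: go to q_1, push ε → (q_1, 11, Z)
  read 1, top Z: go to q_3, push XBZ → (q_3, 1, XBZ)
  read 1, top X: go to q_0, push YX → (q_0, ε, YXBZ)
All input consumed; state q_0 ∉ F and no further ε-move applies.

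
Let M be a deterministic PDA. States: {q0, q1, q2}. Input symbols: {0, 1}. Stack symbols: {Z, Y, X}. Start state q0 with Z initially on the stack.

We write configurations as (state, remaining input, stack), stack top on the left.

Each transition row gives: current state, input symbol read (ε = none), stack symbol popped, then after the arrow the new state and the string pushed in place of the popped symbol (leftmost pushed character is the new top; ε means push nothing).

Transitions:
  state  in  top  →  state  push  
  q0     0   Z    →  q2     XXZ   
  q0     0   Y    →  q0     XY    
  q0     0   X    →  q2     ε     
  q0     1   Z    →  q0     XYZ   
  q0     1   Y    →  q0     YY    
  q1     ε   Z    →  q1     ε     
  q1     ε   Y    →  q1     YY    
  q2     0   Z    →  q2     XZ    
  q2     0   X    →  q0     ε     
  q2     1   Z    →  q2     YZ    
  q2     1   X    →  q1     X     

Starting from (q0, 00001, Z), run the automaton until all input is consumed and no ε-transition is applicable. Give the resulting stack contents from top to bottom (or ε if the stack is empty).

(q0, 00001, Z)
  read 0, top Z: go to q2, push XXZ → (q2, 0001, XXZ)
  read 0, top X: go to q0, push ε → (q0, 001, XZ)
  read 0, top X: go to q2, push ε → (q2, 01, Z)
  read 0, top Z: go to q2, push XZ → (q2, 1, XZ)
  read 1, top X: go to q1, push X → (q1, ε, XZ)
All input consumed in state q1 with stack XZ.

XZ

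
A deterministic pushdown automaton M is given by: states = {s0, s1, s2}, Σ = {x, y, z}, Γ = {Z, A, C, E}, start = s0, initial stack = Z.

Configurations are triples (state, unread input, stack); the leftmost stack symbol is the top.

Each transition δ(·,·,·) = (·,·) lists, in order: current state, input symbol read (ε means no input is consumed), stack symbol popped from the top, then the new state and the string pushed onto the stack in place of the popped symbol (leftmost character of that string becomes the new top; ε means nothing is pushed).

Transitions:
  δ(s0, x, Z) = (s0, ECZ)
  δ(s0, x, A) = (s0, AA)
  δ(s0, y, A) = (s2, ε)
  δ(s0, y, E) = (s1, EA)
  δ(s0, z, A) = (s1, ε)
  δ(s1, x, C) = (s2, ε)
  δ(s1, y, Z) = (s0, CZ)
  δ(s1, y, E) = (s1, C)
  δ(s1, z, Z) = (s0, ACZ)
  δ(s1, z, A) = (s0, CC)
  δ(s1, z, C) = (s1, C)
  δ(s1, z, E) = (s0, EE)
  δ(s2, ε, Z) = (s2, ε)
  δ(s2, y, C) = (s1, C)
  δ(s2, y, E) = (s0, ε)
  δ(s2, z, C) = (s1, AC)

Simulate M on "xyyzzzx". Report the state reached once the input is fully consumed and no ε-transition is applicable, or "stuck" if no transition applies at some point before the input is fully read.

(s0, xyyzzzx, Z) ⊢ (s0, yyzzzx, ECZ) ⊢ (s1, yzzzx, EACZ) ⊢ (s1, zzzx, CACZ) ⊢ (s1, zzx, CACZ) ⊢ (s1, zx, CACZ) ⊢ (s1, x, CACZ) ⊢ (s2, ε, ACZ)
All input consumed; M is in state s2.

s2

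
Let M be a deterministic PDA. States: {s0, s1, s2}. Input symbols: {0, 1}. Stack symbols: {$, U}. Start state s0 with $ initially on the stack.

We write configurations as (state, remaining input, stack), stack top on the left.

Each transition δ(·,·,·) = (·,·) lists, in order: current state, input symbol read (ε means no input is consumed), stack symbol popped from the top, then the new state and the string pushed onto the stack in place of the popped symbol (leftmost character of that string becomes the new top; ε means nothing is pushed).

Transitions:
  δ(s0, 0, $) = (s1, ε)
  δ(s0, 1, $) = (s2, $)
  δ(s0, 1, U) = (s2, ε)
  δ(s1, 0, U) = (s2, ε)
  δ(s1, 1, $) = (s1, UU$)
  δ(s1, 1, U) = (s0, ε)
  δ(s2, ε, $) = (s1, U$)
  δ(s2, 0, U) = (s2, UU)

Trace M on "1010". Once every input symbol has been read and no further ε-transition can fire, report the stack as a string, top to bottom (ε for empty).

(s0, 1010, $) ⊢ (s2, 010, $) ⊢ (s1, 010, U$) ⊢ (s2, 10, $) ⊢ (s1, 10, U$) ⊢ (s0, 0, $) ⊢ (s1, ε, ε)
All input consumed in state s1 with stack ε.

ε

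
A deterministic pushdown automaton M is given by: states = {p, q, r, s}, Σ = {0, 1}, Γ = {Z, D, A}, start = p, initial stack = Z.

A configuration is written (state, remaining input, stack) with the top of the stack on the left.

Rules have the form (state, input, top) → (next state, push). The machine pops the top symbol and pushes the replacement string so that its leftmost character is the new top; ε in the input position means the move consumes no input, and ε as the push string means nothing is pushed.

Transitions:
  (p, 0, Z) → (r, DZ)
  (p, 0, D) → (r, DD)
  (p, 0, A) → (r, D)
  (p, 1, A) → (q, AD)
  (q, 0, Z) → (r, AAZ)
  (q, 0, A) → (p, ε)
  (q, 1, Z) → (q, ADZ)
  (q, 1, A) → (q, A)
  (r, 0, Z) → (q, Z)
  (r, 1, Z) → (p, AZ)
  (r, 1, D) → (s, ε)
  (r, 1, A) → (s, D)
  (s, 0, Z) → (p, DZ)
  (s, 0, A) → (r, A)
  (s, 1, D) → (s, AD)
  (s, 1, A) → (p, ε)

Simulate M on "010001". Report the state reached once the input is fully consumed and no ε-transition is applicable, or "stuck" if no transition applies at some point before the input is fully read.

(p, 010001, Z) ⊢ (r, 10001, DZ) ⊢ (s, 0001, Z) ⊢ (p, 001, DZ) ⊢ (r, 01, DDZ)
No transition for (r, 0, top D); M blocks with input 01 remaining.

stuck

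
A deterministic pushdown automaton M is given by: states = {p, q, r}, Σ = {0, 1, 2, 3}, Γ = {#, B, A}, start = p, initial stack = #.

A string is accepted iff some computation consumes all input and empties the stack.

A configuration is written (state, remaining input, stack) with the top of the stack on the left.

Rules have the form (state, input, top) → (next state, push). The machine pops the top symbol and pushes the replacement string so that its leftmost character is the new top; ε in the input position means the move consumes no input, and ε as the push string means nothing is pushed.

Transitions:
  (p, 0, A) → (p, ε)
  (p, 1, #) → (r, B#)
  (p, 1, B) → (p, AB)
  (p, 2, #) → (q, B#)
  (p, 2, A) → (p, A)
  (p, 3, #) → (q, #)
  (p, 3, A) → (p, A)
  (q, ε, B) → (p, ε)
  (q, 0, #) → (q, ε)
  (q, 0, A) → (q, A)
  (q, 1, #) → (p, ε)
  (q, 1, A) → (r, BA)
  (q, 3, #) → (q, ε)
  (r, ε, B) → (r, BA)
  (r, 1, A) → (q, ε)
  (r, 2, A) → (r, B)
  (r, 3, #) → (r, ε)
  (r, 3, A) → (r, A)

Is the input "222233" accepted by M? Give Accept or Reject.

Accept

(p, 222233, #)
  read 2, top #: go to q, push B# → (q, 22233, B#)
  ε-move, top B: go to p, push ε → (p, 22233, #)
  read 2, top #: go to q, push B# → (q, 2233, B#)
  ε-move, top B: go to p, push ε → (p, 2233, #)
  read 2, top #: go to q, push B# → (q, 233, B#)
  ε-move, top B: go to p, push ε → (p, 233, #)
  read 2, top #: go to q, push B# → (q, 33, B#)
  ε-move, top B: go to p, push ε → (p, 33, #)
  read 3, top #: go to q, push # → (q, 3, #)
  read 3, top #: go to q, push ε → (q, ε, ε)
All input consumed and the stack is empty.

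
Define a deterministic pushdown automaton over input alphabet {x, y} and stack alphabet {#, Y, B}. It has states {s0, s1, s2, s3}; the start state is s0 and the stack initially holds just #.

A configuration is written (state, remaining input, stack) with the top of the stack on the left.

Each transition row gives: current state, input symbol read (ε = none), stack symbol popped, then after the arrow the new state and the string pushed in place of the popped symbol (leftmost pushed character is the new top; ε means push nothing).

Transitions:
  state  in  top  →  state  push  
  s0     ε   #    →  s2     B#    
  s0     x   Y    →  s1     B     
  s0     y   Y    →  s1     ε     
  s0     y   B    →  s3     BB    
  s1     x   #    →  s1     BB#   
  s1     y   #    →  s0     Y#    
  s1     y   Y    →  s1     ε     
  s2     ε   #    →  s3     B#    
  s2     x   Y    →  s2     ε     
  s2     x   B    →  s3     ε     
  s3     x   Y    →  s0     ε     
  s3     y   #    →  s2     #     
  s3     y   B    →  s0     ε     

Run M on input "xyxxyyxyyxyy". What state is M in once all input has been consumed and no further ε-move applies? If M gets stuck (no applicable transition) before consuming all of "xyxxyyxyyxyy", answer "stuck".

(s0, xyxxyyxyyxyy, #) ⊢ (s2, xyxxyyxyyxyy, B#) ⊢ (s3, yxxyyxyyxyy, #) ⊢ (s2, xxyyxyyxyy, #) ⊢ (s3, xxyyxyyxyy, B#)
No transition for (s3, x, top B); M blocks with input xxyyxyyxyy remaining.

stuck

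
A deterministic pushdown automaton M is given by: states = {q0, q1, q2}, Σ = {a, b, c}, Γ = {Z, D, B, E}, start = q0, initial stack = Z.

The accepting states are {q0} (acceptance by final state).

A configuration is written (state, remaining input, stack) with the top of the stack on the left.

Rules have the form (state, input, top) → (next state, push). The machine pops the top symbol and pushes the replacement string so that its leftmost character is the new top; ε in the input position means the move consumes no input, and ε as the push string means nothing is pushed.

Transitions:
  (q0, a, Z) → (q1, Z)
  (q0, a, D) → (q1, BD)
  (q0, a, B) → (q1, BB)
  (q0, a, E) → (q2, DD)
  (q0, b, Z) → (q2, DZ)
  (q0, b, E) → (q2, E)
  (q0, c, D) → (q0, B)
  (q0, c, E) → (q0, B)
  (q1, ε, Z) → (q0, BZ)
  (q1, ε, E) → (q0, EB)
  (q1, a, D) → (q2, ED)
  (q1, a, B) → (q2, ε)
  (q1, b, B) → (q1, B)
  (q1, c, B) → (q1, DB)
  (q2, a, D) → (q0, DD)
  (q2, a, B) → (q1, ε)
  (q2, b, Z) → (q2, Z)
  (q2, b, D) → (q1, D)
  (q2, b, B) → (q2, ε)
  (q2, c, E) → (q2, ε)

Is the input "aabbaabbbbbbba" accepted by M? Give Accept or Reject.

Reject

(q0, aabbaabbbbbbba, Z) ⊢ (q1, abbaabbbbbbba, Z) ⊢ (q0, abbaabbbbbbba, BZ) ⊢ (q1, bbaabbbbbbba, BBZ) ⊢ (q1, baabbbbbbba, BBZ) ⊢ (q1, aabbbbbbba, BBZ) ⊢ (q2, abbbbbbba, BZ) ⊢ (q1, bbbbbbba, Z) ⊢ (q0, bbbbbbba, BZ)
No transition applies at (q0, bbbbbbba, BZ); input not fully consumed.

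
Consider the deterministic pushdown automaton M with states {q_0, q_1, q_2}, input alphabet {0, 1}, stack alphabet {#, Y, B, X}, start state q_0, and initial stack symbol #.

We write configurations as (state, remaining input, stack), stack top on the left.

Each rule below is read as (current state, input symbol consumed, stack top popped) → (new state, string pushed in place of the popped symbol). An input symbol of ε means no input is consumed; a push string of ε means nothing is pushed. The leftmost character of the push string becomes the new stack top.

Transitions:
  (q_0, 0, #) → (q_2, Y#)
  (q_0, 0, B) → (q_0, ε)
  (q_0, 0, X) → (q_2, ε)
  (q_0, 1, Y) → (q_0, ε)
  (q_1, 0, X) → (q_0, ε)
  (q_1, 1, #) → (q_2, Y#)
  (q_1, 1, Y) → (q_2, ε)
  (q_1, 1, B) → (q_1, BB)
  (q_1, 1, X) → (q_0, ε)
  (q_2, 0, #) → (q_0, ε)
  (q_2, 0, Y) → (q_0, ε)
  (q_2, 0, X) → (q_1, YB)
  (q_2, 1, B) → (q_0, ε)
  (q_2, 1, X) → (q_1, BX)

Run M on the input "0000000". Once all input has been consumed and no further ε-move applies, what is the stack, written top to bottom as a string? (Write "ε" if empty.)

(q_0, 0000000, #)
  read 0, top #: go to q_2, push Y# → (q_2, 000000, Y#)
  read 0, top Y: go to q_0, push ε → (q_0, 00000, #)
  read 0, top #: go to q_2, push Y# → (q_2, 0000, Y#)
  read 0, top Y: go to q_0, push ε → (q_0, 000, #)
  read 0, top #: go to q_2, push Y# → (q_2, 00, Y#)
  read 0, top Y: go to q_0, push ε → (q_0, 0, #)
  read 0, top #: go to q_2, push Y# → (q_2, ε, Y#)
All input consumed in state q_2 with stack Y#.

Y#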